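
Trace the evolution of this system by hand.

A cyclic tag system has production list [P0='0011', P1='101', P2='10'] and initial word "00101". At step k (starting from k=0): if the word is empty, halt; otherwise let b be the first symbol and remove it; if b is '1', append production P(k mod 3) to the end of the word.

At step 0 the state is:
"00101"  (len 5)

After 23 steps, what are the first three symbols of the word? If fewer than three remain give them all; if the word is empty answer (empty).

011

gen 0: "00101"  (len 5)
gen 1: "0101"  (len 4)
gen 2: "101"  (len 3)
gen 3: "0110"  (len 4)
gen 4: "110"  (len 3)
gen 5: "10101"  (len 5)
gen 6: "010110"  (len 6)
gen 7: "10110"  (len 5)
gen 8: "0110101"  (len 7)
gen 9: "110101"  (len 6)
gen 10: "101010011"  (len 9)
gen 11: "01010011101"  (len 11)
gen 12: "1010011101"  (len 10)
gen 13: "0100111010011"  (len 13)
gen 14: "100111010011"  (len 12)
gen 15: "0011101001110"  (len 13)
gen 16: "011101001110"  (len 12)
gen 17: "11101001110"  (len 11)
gen 18: "110100111010"  (len 12)
gen 19: "101001110100011"  (len 15)
gen 20: "01001110100011101"  (len 17)
gen 21: "1001110100011101"  (len 16)
gen 22: "0011101000111010011"  (len 19)
gen 23: "011101000111010011"  (len 18)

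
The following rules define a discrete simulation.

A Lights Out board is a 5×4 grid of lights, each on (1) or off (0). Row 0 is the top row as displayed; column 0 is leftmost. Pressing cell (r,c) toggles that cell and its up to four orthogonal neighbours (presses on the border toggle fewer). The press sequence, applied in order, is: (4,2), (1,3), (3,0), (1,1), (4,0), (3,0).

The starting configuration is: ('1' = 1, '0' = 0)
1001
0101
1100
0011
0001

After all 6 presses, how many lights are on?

9

gen 0: 1001
0101
1100
0011
0001
gen 1: 1001
0101
1100
0001
0110
gen 2: 1000
0110
1101
0001
0110
gen 3: 1000
0110
0101
1101
1110
gen 4: 1100
1000
0001
1101
1110
gen 5: 1100
1000
0001
0101
0010
gen 6: 1100
1000
1001
1001
1010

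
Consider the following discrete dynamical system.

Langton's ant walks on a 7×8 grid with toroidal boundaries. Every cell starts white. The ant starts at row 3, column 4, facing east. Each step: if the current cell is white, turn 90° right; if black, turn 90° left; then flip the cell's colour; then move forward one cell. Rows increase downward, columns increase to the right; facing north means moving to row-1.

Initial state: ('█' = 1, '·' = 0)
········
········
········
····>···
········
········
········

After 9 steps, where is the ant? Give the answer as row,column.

2,4

[0] ········
········
········
····>···
········
········
········
[1] ········
········
········
····█···
····v···
········
········
[2] ········
········
········
····█···
···<█···
········
········
[3] ········
········
········
···^█···
···██···
········
········
[4] ········
········
········
···█>···
···██···
········
········
[5] ········
········
····^···
···█····
···██···
········
········
[6] ········
········
····█>··
···█····
···██···
········
········
[7] ········
········
····██··
···█·v··
···██···
········
········
[8] ········
········
····██··
···█<█··
···██···
········
········
[9] ········
········
····^█··
···███··
···██···
········
········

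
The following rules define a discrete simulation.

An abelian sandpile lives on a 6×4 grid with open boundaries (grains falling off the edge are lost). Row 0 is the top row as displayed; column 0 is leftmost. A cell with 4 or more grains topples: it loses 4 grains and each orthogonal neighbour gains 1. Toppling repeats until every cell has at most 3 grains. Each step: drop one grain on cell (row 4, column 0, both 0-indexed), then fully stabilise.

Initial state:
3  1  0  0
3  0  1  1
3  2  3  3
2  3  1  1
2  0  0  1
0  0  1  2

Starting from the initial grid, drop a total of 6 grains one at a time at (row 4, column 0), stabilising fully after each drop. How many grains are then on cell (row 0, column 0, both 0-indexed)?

0

t=0: 3  1  0  0
3  0  1  1
3  2  3  3
2  3  1  1
2  0  0  1
0  0  1  2
t=1: 3  1  0  0
3  0  1  1
3  2  3  3
2  3  1  1
3  0  0  1
0  0  1  2
t=2: 3  1  0  0
3  0  1  1
3  2  3  3
3  3  1  1
0  1  0  1
1  0  1  2
t=3: 3  1  0  0
3  0  1  1
3  2  3  3
3  3  1  1
1  1  0  1
1  0  1  2
t=4: 3  1  0  0
3  0  1  1
3  2  3  3
3  3  1  1
2  1  0  1
1  0  1  2
t=5: 3  1  0  0
3  0  1  1
3  2  3  3
3  3  1  1
3  1  0  1
1  0  1  2
t=6: 0  2  0  0
1  2  2  2
2  1  1  0
2  1  3  2
1  3  0  1
2  0  1  2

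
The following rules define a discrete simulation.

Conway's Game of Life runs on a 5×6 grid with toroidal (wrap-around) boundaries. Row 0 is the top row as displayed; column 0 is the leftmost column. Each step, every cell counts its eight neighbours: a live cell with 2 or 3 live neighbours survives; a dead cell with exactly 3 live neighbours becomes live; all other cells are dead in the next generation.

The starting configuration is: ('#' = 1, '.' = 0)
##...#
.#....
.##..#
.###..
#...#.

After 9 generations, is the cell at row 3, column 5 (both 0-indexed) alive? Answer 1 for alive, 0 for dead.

0

t=0: ##...#
.#....
.##..#
.###..
#...#.
t=1: .#...#
.....#
...#..
...###
...##.
t=2: #....#
#...#.
...#.#
..#..#
#.##..
t=3: #..##.
#...#.
#..#.#
###..#
#.###.
t=4: #.#...
##....
..##..
......
......
t=5: #.....
#..#..
.##...
......
......
t=6: ......
#.#...
.##...
......
......
t=7: ......
..#...
.##...
......
......
t=8: ......
.##...
.##...
......
......
t=9: ......
.##...
.##...
......
......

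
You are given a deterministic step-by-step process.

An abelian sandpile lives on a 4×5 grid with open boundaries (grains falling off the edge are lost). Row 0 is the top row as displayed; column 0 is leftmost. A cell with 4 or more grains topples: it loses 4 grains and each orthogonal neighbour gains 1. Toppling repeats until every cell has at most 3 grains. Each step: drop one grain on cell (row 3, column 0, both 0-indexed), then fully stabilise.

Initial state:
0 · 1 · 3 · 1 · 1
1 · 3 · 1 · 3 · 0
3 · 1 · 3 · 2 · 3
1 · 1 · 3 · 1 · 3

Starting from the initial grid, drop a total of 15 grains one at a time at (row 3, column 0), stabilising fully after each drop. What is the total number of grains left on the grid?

[0] 0 · 1 · 3 · 1 · 1
1 · 3 · 1 · 3 · 0
3 · 1 · 3 · 2 · 3
1 · 1 · 3 · 1 · 3
[1] 0 · 1 · 3 · 1 · 1
1 · 3 · 1 · 3 · 0
3 · 1 · 3 · 2 · 3
2 · 1 · 3 · 1 · 3
[2] 0 · 1 · 3 · 1 · 1
1 · 3 · 1 · 3 · 0
3 · 1 · 3 · 2 · 3
3 · 1 · 3 · 1 · 3
[3] 0 · 1 · 3 · 1 · 1
2 · 3 · 1 · 3 · 0
0 · 2 · 3 · 2 · 3
1 · 2 · 3 · 1 · 3
[4] 0 · 1 · 3 · 1 · 1
2 · 3 · 1 · 3 · 0
0 · 2 · 3 · 2 · 3
2 · 2 · 3 · 1 · 3
[5] 0 · 1 · 3 · 1 · 1
2 · 3 · 1 · 3 · 0
0 · 2 · 3 · 2 · 3
3 · 2 · 3 · 1 · 3
[6] 0 · 1 · 3 · 1 · 1
2 · 3 · 1 · 3 · 0
1 · 2 · 3 · 2 · 3
0 · 3 · 3 · 1 · 3
[7] 0 · 1 · 3 · 1 · 1
2 · 3 · 1 · 3 · 0
1 · 2 · 3 · 2 · 3
1 · 3 · 3 · 1 · 3
[8] 0 · 1 · 3 · 1 · 1
2 · 3 · 1 · 3 · 0
1 · 2 · 3 · 2 · 3
2 · 3 · 3 · 1 · 3
[9] 0 · 1 · 3 · 1 · 1
2 · 3 · 1 · 3 · 0
1 · 2 · 3 · 2 · 3
3 · 3 · 3 · 1 · 3
[10] 0 · 2 · 3 · 1 · 1
3 · 0 · 3 · 3 · 0
3 · 1 · 1 · 3 · 3
1 · 2 · 1 · 2 · 3
[11] 0 · 2 · 3 · 1 · 1
3 · 0 · 3 · 3 · 0
3 · 1 · 1 · 3 · 3
2 · 2 · 1 · 2 · 3
[12] 0 · 2 · 3 · 1 · 1
3 · 0 · 3 · 3 · 0
3 · 1 · 1 · 3 · 3
3 · 2 · 1 · 2 · 3
[13] 1 · 2 · 3 · 1 · 1
0 · 1 · 3 · 3 · 0
1 · 2 · 1 · 3 · 3
1 · 3 · 1 · 2 · 3
[14] 1 · 2 · 3 · 1 · 1
0 · 1 · 3 · 3 · 0
1 · 2 · 1 · 3 · 3
2 · 3 · 1 · 2 · 3
[15] 1 · 2 · 3 · 1 · 1
0 · 1 · 3 · 3 · 0
1 · 2 · 1 · 3 · 3
3 · 3 · 1 · 2 · 3

37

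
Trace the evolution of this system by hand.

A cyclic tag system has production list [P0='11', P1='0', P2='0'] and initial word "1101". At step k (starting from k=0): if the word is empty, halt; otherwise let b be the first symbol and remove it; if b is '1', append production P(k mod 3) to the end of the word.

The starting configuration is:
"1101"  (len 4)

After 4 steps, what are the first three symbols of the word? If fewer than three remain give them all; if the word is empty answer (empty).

110

step 0: "1101"  (len 4)
step 1: "10111"  (len 5)
step 2: "01110"  (len 5)
step 3: "1110"  (len 4)
step 4: "11011"  (len 5)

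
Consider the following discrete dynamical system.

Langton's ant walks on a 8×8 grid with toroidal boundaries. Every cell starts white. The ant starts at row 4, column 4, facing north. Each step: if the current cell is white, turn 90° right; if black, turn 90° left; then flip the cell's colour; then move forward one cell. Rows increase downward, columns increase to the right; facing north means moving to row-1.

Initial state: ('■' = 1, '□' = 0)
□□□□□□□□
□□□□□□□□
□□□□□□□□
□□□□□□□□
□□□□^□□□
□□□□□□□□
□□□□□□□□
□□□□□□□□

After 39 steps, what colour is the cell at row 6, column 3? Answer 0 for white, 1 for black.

gen 0: □□□□□□□□
□□□□□□□□
□□□□□□□□
□□□□□□□□
□□□□^□□□
□□□□□□□□
□□□□□□□□
□□□□□□□□
gen 1: □□□□□□□□
□□□□□□□□
□□□□□□□□
□□□□□□□□
□□□□■>□□
□□□□□□□□
□□□□□□□□
□□□□□□□□
gen 2: □□□□□□□□
□□□□□□□□
□□□□□□□□
□□□□□□□□
□□□□■■□□
□□□□□v□□
□□□□□□□□
□□□□□□□□
gen 3: □□□□□□□□
□□□□□□□□
□□□□□□□□
□□□□□□□□
□□□□■■□□
□□□□<■□□
□□□□□□□□
□□□□□□□□
gen 4: □□□□□□□□
□□□□□□□□
□□□□□□□□
□□□□□□□□
□□□□^■□□
□□□□■■□□
□□□□□□□□
□□□□□□□□
gen 5: □□□□□□□□
□□□□□□□□
□□□□□□□□
□□□□□□□□
□□□<□■□□
□□□□■■□□
□□□□□□□□
□□□□□□□□
gen 6: □□□□□□□□
□□□□□□□□
□□□□□□□□
□□□^□□□□
□□□■□■□□
□□□□■■□□
□□□□□□□□
□□□□□□□□
gen 7: □□□□□□□□
□□□□□□□□
□□□□□□□□
□□□■>□□□
□□□■□■□□
□□□□■■□□
□□□□□□□□
□□□□□□□□
gen 8: □□□□□□□□
□□□□□□□□
□□□□□□□□
□□□■■□□□
□□□■v■□□
□□□□■■□□
□□□□□□□□
□□□□□□□□
gen 9: □□□□□□□□
□□□□□□□□
□□□□□□□□
□□□■■□□□
□□□<■■□□
□□□□■■□□
□□□□□□□□
□□□□□□□□
gen 10: □□□□□□□□
□□□□□□□□
□□□□□□□□
□□□■■□□□
□□□□■■□□
□□□v■■□□
□□□□□□□□
□□□□□□□□
gen 11: □□□□□□□□
□□□□□□□□
□□□□□□□□
□□□■■□□□
□□□□■■□□
□□<■■■□□
□□□□□□□□
□□□□□□□□
gen 12: □□□□□□□□
□□□□□□□□
□□□□□□□□
□□□■■□□□
□□^□■■□□
□□■■■■□□
□□□□□□□□
□□□□□□□□
gen 13: □□□□□□□□
□□□□□□□□
□□□□□□□□
□□□■■□□□
□□■>■■□□
□□■■■■□□
□□□□□□□□
□□□□□□□□
gen 14: □□□□□□□□
□□□□□□□□
□□□□□□□□
□□□■■□□□
□□■■■■□□
□□■v■■□□
□□□□□□□□
□□□□□□□□
gen 15: □□□□□□□□
□□□□□□□□
□□□□□□□□
□□□■■□□□
□□■■■■□□
□□■□>■□□
□□□□□□□□
□□□□□□□□
gen 16: □□□□□□□□
□□□□□□□□
□□□□□□□□
□□□■■□□□
□□■■^■□□
□□■□□■□□
□□□□□□□□
□□□□□□□□
gen 17: □□□□□□□□
□□□□□□□□
□□□□□□□□
□□□■■□□□
□□■<□■□□
□□■□□■□□
□□□□□□□□
□□□□□□□□
gen 18: □□□□□□□□
□□□□□□□□
□□□□□□□□
□□□■■□□□
□□■□□■□□
□□■v□■□□
□□□□□□□□
□□□□□□□□
gen 19: □□□□□□□□
□□□□□□□□
□□□□□□□□
□□□■■□□□
□□■□□■□□
□□<■□■□□
□□□□□□□□
□□□□□□□□
gen 20: □□□□□□□□
□□□□□□□□
□□□□□□□□
□□□■■□□□
□□■□□■□□
□□□■□■□□
□□v□□□□□
□□□□□□□□
gen 21: □□□□□□□□
□□□□□□□□
□□□□□□□□
□□□■■□□□
□□■□□■□□
□□□■□■□□
□<■□□□□□
□□□□□□□□
gen 22: □□□□□□□□
□□□□□□□□
□□□□□□□□
□□□■■□□□
□□■□□■□□
□^□■□■□□
□■■□□□□□
□□□□□□□□
gen 23: □□□□□□□□
□□□□□□□□
□□□□□□□□
□□□■■□□□
□□■□□■□□
□■>■□■□□
□■■□□□□□
□□□□□□□□
gen 24: □□□□□□□□
□□□□□□□□
□□□□□□□□
□□□■■□□□
□□■□□■□□
□■■■□■□□
□■v□□□□□
□□□□□□□□
gen 25: □□□□□□□□
□□□□□□□□
□□□□□□□□
□□□■■□□□
□□■□□■□□
□■■■□■□□
□■□>□□□□
□□□□□□□□
gen 26: □□□□□□□□
□□□□□□□□
□□□□□□□□
□□□■■□□□
□□■□□■□□
□■■■□■□□
□■□■□□□□
□□□v□□□□
gen 27: □□□□□□□□
□□□□□□□□
□□□□□□□□
□□□■■□□□
□□■□□■□□
□■■■□■□□
□■□■□□□□
□□<■□□□□
gen 28: □□□□□□□□
□□□□□□□□
□□□□□□□□
□□□■■□□□
□□■□□■□□
□■■■□■□□
□■^■□□□□
□□■■□□□□
gen 29: □□□□□□□□
□□□□□□□□
□□□□□□□□
□□□■■□□□
□□■□□■□□
□■■■□■□□
□■■>□□□□
□□■■□□□□
gen 30: □□□□□□□□
□□□□□□□□
□□□□□□□□
□□□■■□□□
□□■□□■□□
□■■^□■□□
□■■□□□□□
□□■■□□□□
gen 31: □□□□□□□□
□□□□□□□□
□□□□□□□□
□□□■■□□□
□□■□□■□□
□■<□□■□□
□■■□□□□□
□□■■□□□□
gen 32: □□□□□□□□
□□□□□□□□
□□□□□□□□
□□□■■□□□
□□■□□■□□
□■□□□■□□
□■v□□□□□
□□■■□□□□
gen 33: □□□□□□□□
□□□□□□□□
□□□□□□□□
□□□■■□□□
□□■□□■□□
□■□□□■□□
□■□>□□□□
□□■■□□□□
gen 34: □□□□□□□□
□□□□□□□□
□□□□□□□□
□□□■■□□□
□□■□□■□□
□■□□□■□□
□■□■□□□□
□□■v□□□□
gen 35: □□□□□□□□
□□□□□□□□
□□□□□□□□
□□□■■□□□
□□■□□■□□
□■□□□■□□
□■□■□□□□
□□■□>□□□
gen 36: □□□□v□□□
□□□□□□□□
□□□□□□□□
□□□■■□□□
□□■□□■□□
□■□□□■□□
□■□■□□□□
□□■□■□□□
gen 37: □□□<■□□□
□□□□□□□□
□□□□□□□□
□□□■■□□□
□□■□□■□□
□■□□□■□□
□■□■□□□□
□□■□■□□□
gen 38: □□□■■□□□
□□□□□□□□
□□□□□□□□
□□□■■□□□
□□■□□■□□
□■□□□■□□
□■□■□□□□
□□■^■□□□
gen 39: □□□■■□□□
□□□□□□□□
□□□□□□□□
□□□■■□□□
□□■□□■□□
□■□□□■□□
□■□■□□□□
□□■■>□□□

1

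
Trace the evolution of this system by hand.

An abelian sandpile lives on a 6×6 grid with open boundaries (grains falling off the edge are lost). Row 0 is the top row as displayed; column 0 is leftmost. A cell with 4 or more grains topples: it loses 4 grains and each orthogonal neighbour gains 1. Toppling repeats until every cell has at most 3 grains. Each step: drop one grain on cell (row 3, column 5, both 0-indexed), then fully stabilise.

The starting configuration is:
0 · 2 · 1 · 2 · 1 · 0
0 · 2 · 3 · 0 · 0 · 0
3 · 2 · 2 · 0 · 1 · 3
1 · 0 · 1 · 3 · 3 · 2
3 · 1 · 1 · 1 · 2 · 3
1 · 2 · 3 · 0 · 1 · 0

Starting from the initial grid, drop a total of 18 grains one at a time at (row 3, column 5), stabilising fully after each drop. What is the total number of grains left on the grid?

[0] 0 · 2 · 1 · 2 · 1 · 0
0 · 2 · 3 · 0 · 0 · 0
3 · 2 · 2 · 0 · 1 · 3
1 · 0 · 1 · 3 · 3 · 2
3 · 1 · 1 · 1 · 2 · 3
1 · 2 · 3 · 0 · 1 · 0
[1] 0 · 2 · 1 · 2 · 1 · 0
0 · 2 · 3 · 0 · 0 · 0
3 · 2 · 2 · 0 · 1 · 3
1 · 0 · 1 · 3 · 3 · 3
3 · 1 · 1 · 1 · 2 · 3
1 · 2 · 3 · 0 · 1 · 0
[2] 0 · 2 · 1 · 2 · 1 · 0
0 · 2 · 3 · 0 · 0 · 1
3 · 2 · 2 · 1 · 3 · 0
1 · 0 · 2 · 0 · 2 · 3
3 · 1 · 1 · 3 · 0 · 1
1 · 2 · 3 · 0 · 2 · 1
[3] 0 · 2 · 1 · 2 · 1 · 0
0 · 2 · 3 · 0 · 0 · 1
3 · 2 · 2 · 1 · 3 · 1
1 · 0 · 2 · 0 · 3 · 0
3 · 1 · 1 · 3 · 0 · 2
1 · 2 · 3 · 0 · 2 · 1
[4] 0 · 2 · 1 · 2 · 1 · 0
0 · 2 · 3 · 0 · 0 · 1
3 · 2 · 2 · 1 · 3 · 1
1 · 0 · 2 · 0 · 3 · 1
3 · 1 · 1 · 3 · 0 · 2
1 · 2 · 3 · 0 · 2 · 1
[5] 0 · 2 · 1 · 2 · 1 · 0
0 · 2 · 3 · 0 · 0 · 1
3 · 2 · 2 · 1 · 3 · 1
1 · 0 · 2 · 0 · 3 · 2
3 · 1 · 1 · 3 · 0 · 2
1 · 2 · 3 · 0 · 2 · 1
[6] 0 · 2 · 1 · 2 · 1 · 0
0 · 2 · 3 · 0 · 0 · 1
3 · 2 · 2 · 1 · 3 · 1
1 · 0 · 2 · 0 · 3 · 3
3 · 1 · 1 · 3 · 0 · 2
1 · 2 · 3 · 0 · 2 · 1
[7] 0 · 2 · 1 · 2 · 1 · 0
0 · 2 · 3 · 0 · 1 · 1
3 · 2 · 2 · 2 · 0 · 3
1 · 0 · 2 · 1 · 1 · 1
3 · 1 · 1 · 3 · 1 · 3
1 · 2 · 3 · 0 · 2 · 1
[8] 0 · 2 · 1 · 2 · 1 · 0
0 · 2 · 3 · 0 · 1 · 1
3 · 2 · 2 · 2 · 0 · 3
1 · 0 · 2 · 1 · 1 · 2
3 · 1 · 1 · 3 · 1 · 3
1 · 2 · 3 · 0 · 2 · 1
[9] 0 · 2 · 1 · 2 · 1 · 0
0 · 2 · 3 · 0 · 1 · 1
3 · 2 · 2 · 2 · 0 · 3
1 · 0 · 2 · 1 · 1 · 3
3 · 1 · 1 · 3 · 1 · 3
1 · 2 · 3 · 0 · 2 · 1
[10] 0 · 2 · 1 · 2 · 1 · 0
0 · 2 · 3 · 0 · 1 · 2
3 · 2 · 2 · 2 · 1 · 0
1 · 0 · 2 · 1 · 2 · 2
3 · 1 · 1 · 3 · 2 · 0
1 · 2 · 3 · 0 · 2 · 2
[11] 0 · 2 · 1 · 2 · 1 · 0
0 · 2 · 3 · 0 · 1 · 2
3 · 2 · 2 · 2 · 1 · 0
1 · 0 · 2 · 1 · 2 · 3
3 · 1 · 1 · 3 · 2 · 0
1 · 2 · 3 · 0 · 2 · 2
[12] 0 · 2 · 1 · 2 · 1 · 0
0 · 2 · 3 · 0 · 1 · 2
3 · 2 · 2 · 2 · 1 · 1
1 · 0 · 2 · 1 · 3 · 0
3 · 1 · 1 · 3 · 2 · 1
1 · 2 · 3 · 0 · 2 · 2
[13] 0 · 2 · 1 · 2 · 1 · 0
0 · 2 · 3 · 0 · 1 · 2
3 · 2 · 2 · 2 · 1 · 1
1 · 0 · 2 · 1 · 3 · 1
3 · 1 · 1 · 3 · 2 · 1
1 · 2 · 3 · 0 · 2 · 2
[14] 0 · 2 · 1 · 2 · 1 · 0
0 · 2 · 3 · 0 · 1 · 2
3 · 2 · 2 · 2 · 1 · 1
1 · 0 · 2 · 1 · 3 · 2
3 · 1 · 1 · 3 · 2 · 1
1 · 2 · 3 · 0 · 2 · 2
[15] 0 · 2 · 1 · 2 · 1 · 0
0 · 2 · 3 · 0 · 1 · 2
3 · 2 · 2 · 2 · 1 · 1
1 · 0 · 2 · 1 · 3 · 3
3 · 1 · 1 · 3 · 2 · 1
1 · 2 · 3 · 0 · 2 · 2
[16] 0 · 2 · 1 · 2 · 1 · 0
0 · 2 · 3 · 0 · 1 · 2
3 · 2 · 2 · 2 · 2 · 2
1 · 0 · 2 · 2 · 0 · 1
3 · 1 · 1 · 3 · 3 · 2
1 · 2 · 3 · 0 · 2 · 2
[17] 0 · 2 · 1 · 2 · 1 · 0
0 · 2 · 3 · 0 · 1 · 2
3 · 2 · 2 · 2 · 2 · 2
1 · 0 · 2 · 2 · 0 · 2
3 · 1 · 1 · 3 · 3 · 2
1 · 2 · 3 · 0 · 2 · 2
[18] 0 · 2 · 1 · 2 · 1 · 0
0 · 2 · 3 · 0 · 1 · 2
3 · 2 · 2 · 2 · 2 · 2
1 · 0 · 2 · 2 · 0 · 3
3 · 1 · 1 · 3 · 3 · 2
1 · 2 · 3 · 0 · 2 · 2

58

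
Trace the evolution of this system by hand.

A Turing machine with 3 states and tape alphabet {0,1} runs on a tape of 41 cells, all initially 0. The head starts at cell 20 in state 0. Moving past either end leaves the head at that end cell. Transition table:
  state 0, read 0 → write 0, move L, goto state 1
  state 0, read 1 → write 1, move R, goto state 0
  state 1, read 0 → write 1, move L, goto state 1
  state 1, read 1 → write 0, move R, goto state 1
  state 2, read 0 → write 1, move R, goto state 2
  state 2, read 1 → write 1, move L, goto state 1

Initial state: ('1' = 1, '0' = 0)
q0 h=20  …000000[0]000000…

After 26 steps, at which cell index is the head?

5

k=0  q0 h=20  …000000[0]000000…
k=1  q1 h=19  …000000[0]000000…
k=2  q1 h=18  …000000[0]100000…
k=3  q1 h=17  …000000[0]110000…
k=4  q1 h=16  …000000[0]111000…
k=5  q1 h=15  …000000[0]111100…
k=6  q1 h=14  …000000[0]111110…
k=7  q1 h=13  …000000[0]111111…
k=8  q1 h=12  …000000[0]111111…
k=9  q1 h=11  …000000[0]111111…
k=10  q1 h=10  …000000[0]111111…
k=11  q1 h= 9  …000000[0]111111…
k=12  q1 h= 8  …000000[0]111111…
k=13  q1 h= 7  …000000[0]111111…
k=14  q1 h= 6  |000000[0]111111…
k=15  q1 h= 5  |00000[0]111111…
k=16  q1 h= 4  |0000[0]111111…
k=17  q1 h= 3  |000[0]111111…
k=18  q1 h= 2  |00[0]111111…
k=19  q1 h= 1  |0[0]111111…
k=20  q1 h= 0  |[0]111111…
k=21  q1 h= 0  |[1]111111…
k=22  q1 h= 1  |0[1]111111…
k=23  q1 h= 2  |00[1]111111…
k=24  q1 h= 3  |000[1]111111…
k=25  q1 h= 4  |0000[1]111111…
k=26  q1 h= 5  |00000[1]111111…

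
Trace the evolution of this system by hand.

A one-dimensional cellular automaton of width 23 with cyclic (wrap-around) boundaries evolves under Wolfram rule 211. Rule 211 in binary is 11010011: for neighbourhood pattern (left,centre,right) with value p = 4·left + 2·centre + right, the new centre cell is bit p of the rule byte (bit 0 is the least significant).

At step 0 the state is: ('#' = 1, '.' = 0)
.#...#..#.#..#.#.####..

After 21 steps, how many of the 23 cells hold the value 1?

17

[0] .#...#..#.#..#.#.####..
[1] #.###.##...##.....#####
[2] #..##..####.######.####
[3] ###.###.###..#####..###
[4] ###..##..####.######.##
[5] #####.###.###..#####..#
[6] #####..##..####.######.
[7] .######.###.###..#####.
[8] #.#####..##..####.#####
[9] #..######.###.###..####
[10] ###.#####..##..####.###
[11] ###..######.###.###..##
[12] #####.#####..##..####.#
[13] #####..######.###.###..
[14] .######.#####..##..####
[15] ..#####..######.###.###
[16] ##.######.#####..##..##
[17] ##..#####..######.###.#
[18] ####.######.#####..##..
[19] .###..#####..######.###
[20] ..####.######.#####..##
[21] ##.###..#####..######.#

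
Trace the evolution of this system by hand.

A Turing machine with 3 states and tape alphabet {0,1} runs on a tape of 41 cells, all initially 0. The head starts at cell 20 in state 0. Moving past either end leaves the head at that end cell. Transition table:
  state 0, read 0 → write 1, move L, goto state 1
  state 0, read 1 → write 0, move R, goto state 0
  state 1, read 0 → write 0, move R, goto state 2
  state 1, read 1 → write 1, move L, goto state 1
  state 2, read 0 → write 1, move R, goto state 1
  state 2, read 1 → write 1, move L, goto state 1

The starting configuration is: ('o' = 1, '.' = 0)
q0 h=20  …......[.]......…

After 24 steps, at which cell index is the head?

20

t=0: q0 h=20  …......[.]......…
t=1: q1 h=19  …......[.]o.....…
t=2: q2 h=20  …......[o]......…
t=3: q1 h=19  …......[.]o.....…
t=4: q2 h=20  …......[o]......…
t=5: q1 h=19  …......[.]o.....…
t=6: q2 h=20  …......[o]......…
t=7: q1 h=19  …......[.]o.....…
t=8: q2 h=20  …......[o]......…
t=9: q1 h=19  …......[.]o.....…
t=10: q2 h=20  …......[o]......…
t=11: q1 h=19  …......[.]o.....…
t=12: q2 h=20  …......[o]......…
t=13: q1 h=19  …......[.]o.....…
t=14: q2 h=20  …......[o]......…
t=15: q1 h=19  …......[.]o.....…
t=16: q2 h=20  …......[o]......…
t=17: q1 h=19  …......[.]o.....…
t=18: q2 h=20  …......[o]......…
t=19: q1 h=19  …......[.]o.....…
t=20: q2 h=20  …......[o]......…
t=21: q1 h=19  …......[.]o.....…
t=22: q2 h=20  …......[o]......…
t=23: q1 h=19  …......[.]o.....…
t=24: q2 h=20  …......[o]......…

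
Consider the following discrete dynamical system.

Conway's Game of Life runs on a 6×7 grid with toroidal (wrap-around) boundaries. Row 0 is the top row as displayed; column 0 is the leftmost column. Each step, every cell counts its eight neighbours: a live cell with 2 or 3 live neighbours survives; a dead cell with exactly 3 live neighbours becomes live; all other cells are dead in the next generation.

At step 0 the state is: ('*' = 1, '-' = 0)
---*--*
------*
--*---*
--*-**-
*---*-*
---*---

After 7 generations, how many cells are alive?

2

k=0  ---*--*
------*
--*---*
--*-**-
*---*-*
---*---
k=1  -------
*----**
---*--*
**--*--
----*-*
*--****
k=2  -------
*----**
-*--*--
*--**-*
-*-----
*--**-*
k=3  ----*--
*----**
-*-**--
******-
-**----
*------
k=4  *----*-
*--*-**
-------
*----*-
----*-*
-*-----
k=5  **--**-
*---**-
*---**-
-----**
*----**
*----**
k=6  -*-----
*--*---
*------
-------
----*--
-------
k=7  -------
**-----
-------
-------
-------
-------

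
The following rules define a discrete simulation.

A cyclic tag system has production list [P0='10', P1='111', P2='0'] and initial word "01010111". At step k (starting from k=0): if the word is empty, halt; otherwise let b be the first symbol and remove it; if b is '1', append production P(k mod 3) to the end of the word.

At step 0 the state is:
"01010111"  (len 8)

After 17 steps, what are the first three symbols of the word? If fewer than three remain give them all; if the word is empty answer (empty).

k=0  "01010111"  (len 8)
k=1  "1010111"  (len 7)
k=2  "010111111"  (len 9)
k=3  "10111111"  (len 8)
k=4  "011111110"  (len 9)
k=5  "11111110"  (len 8)
k=6  "11111100"  (len 8)
k=7  "111110010"  (len 9)
k=8  "11110010111"  (len 11)
k=9  "11100101110"  (len 11)
k=10  "110010111010"  (len 12)
k=11  "10010111010111"  (len 14)
k=12  "00101110101110"  (len 14)
k=13  "0101110101110"  (len 13)
k=14  "101110101110"  (len 12)
k=15  "011101011100"  (len 12)
k=16  "11101011100"  (len 11)
k=17  "1101011100111"  (len 13)

110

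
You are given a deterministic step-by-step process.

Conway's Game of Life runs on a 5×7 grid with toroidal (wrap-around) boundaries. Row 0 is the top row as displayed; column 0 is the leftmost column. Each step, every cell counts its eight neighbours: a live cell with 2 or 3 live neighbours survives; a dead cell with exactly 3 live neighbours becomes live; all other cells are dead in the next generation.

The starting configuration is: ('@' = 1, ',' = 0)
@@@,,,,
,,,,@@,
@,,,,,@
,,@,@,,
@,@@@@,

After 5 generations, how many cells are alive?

[0] @@@,,,,
,,,,@@,
@,,,,,@
,,@,@,,
@,@@@@,
[1] @,@,,,,
,,,,,@,
,,,@@,@
@,@,@,,
@,,,@@@
[2] @@,,@,,
,,,@@@@
,,,@@,@
@@,,,,,
@,,,@@,
[3] @@,,,,,
,,@,,,@
,,@@,,@
@@,@,,,
,,,,@@,
[4] @@,,,@@
,,@@,,@
,,,@,,@
@@,@,@@
,,@,@,@
[5] ,@,,@,,
,@@@@,,
,@,@,,,
,@,@,,,
,,@@@,,

13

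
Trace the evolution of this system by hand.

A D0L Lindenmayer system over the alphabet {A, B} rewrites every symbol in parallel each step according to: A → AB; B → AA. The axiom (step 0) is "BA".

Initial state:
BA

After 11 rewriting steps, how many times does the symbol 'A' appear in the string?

2731

t=0: BA
t=1: AAAB
t=2: ABABABAA
t=3: ABAAABAAABAAABAB
t=4: ABAAABABABAAABABABAAABABABAAABAA
t=5: ABAAABABABAAABAAABAAABABABAAABAAABAAABABABAAABAAABAAABABABAAABAB
t=6: ABAAABABABAAABAAABAAABABABAAABABABAAABABABAAABAAABAAABABAB…ABABAAABAAABAAABABABAAABABABAAABABABAAABAAABAAABABABAAABAA  (len 128)
t=7: ABAAABABABAAABAAABAAABABABAAABABABAAABABABAAABAAABAAABABAB…ABABAAABAAABAAABABABAAABABABAAABABABAAABAAABAAABABABAAABAB  (len 256)
t=8: ABAAABABABAAABAAABAAABABABAAABABABAAABABABAAABAAABAAABABAB…ABABAAABAAABAAABABABAAABABABAAABABABAAABAAABAAABABABAAABAA  (len 512)
t=9: ABAAABABABAAABAAABAAABABABAAABABABAAABABABAAABAAABAAABABAB…ABABAAABAAABAAABABABAAABABABAAABABABAAABAAABAAABABABAAABAB  (len 1024)
t=10: ABAAABABABAAABAAABAAABABABAAABABABAAABABABAAABAAABAAABABAB…ABABAAABAAABAAABABABAAABABABAAABABABAAABAAABAAABABABAAABAA  (len 2048)
t=11: ABAAABABABAAABAAABAAABABABAAABABABAAABABABAAABAAABAAABABAB…ABABAAABAAABAAABABABAAABABABAAABABABAAABAAABAAABABABAAABAB  (len 4096)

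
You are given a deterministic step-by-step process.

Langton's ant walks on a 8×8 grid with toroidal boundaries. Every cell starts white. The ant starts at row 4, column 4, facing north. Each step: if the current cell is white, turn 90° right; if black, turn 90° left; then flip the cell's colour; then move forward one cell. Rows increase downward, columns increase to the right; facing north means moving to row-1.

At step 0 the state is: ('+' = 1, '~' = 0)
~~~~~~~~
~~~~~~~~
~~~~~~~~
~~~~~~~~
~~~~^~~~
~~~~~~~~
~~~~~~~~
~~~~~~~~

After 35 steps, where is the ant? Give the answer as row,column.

t=0: ~~~~~~~~
~~~~~~~~
~~~~~~~~
~~~~~~~~
~~~~^~~~
~~~~~~~~
~~~~~~~~
~~~~~~~~
t=1: ~~~~~~~~
~~~~~~~~
~~~~~~~~
~~~~~~~~
~~~~+>~~
~~~~~~~~
~~~~~~~~
~~~~~~~~
t=2: ~~~~~~~~
~~~~~~~~
~~~~~~~~
~~~~~~~~
~~~~++~~
~~~~~v~~
~~~~~~~~
~~~~~~~~
t=3: ~~~~~~~~
~~~~~~~~
~~~~~~~~
~~~~~~~~
~~~~++~~
~~~~<+~~
~~~~~~~~
~~~~~~~~
t=4: ~~~~~~~~
~~~~~~~~
~~~~~~~~
~~~~~~~~
~~~~^+~~
~~~~++~~
~~~~~~~~
~~~~~~~~
t=5: ~~~~~~~~
~~~~~~~~
~~~~~~~~
~~~~~~~~
~~~<~+~~
~~~~++~~
~~~~~~~~
~~~~~~~~
t=6: ~~~~~~~~
~~~~~~~~
~~~~~~~~
~~~^~~~~
~~~+~+~~
~~~~++~~
~~~~~~~~
~~~~~~~~
t=7: ~~~~~~~~
~~~~~~~~
~~~~~~~~
~~~+>~~~
~~~+~+~~
~~~~++~~
~~~~~~~~
~~~~~~~~
t=8: ~~~~~~~~
~~~~~~~~
~~~~~~~~
~~~++~~~
~~~+v+~~
~~~~++~~
~~~~~~~~
~~~~~~~~
t=9: ~~~~~~~~
~~~~~~~~
~~~~~~~~
~~~++~~~
~~~<++~~
~~~~++~~
~~~~~~~~
~~~~~~~~
t=10: ~~~~~~~~
~~~~~~~~
~~~~~~~~
~~~++~~~
~~~~++~~
~~~v++~~
~~~~~~~~
~~~~~~~~
t=11: ~~~~~~~~
~~~~~~~~
~~~~~~~~
~~~++~~~
~~~~++~~
~~<+++~~
~~~~~~~~
~~~~~~~~
t=12: ~~~~~~~~
~~~~~~~~
~~~~~~~~
~~~++~~~
~~^~++~~
~~++++~~
~~~~~~~~
~~~~~~~~
t=13: ~~~~~~~~
~~~~~~~~
~~~~~~~~
~~~++~~~
~~+>++~~
~~++++~~
~~~~~~~~
~~~~~~~~
t=14: ~~~~~~~~
~~~~~~~~
~~~~~~~~
~~~++~~~
~~++++~~
~~+v++~~
~~~~~~~~
~~~~~~~~
t=15: ~~~~~~~~
~~~~~~~~
~~~~~~~~
~~~++~~~
~~++++~~
~~+~>+~~
~~~~~~~~
~~~~~~~~
t=16: ~~~~~~~~
~~~~~~~~
~~~~~~~~
~~~++~~~
~~++^+~~
~~+~~+~~
~~~~~~~~
~~~~~~~~
t=17: ~~~~~~~~
~~~~~~~~
~~~~~~~~
~~~++~~~
~~+<~+~~
~~+~~+~~
~~~~~~~~
~~~~~~~~
t=18: ~~~~~~~~
~~~~~~~~
~~~~~~~~
~~~++~~~
~~+~~+~~
~~+v~+~~
~~~~~~~~
~~~~~~~~
t=19: ~~~~~~~~
~~~~~~~~
~~~~~~~~
~~~++~~~
~~+~~+~~
~~<+~+~~
~~~~~~~~
~~~~~~~~
t=20: ~~~~~~~~
~~~~~~~~
~~~~~~~~
~~~++~~~
~~+~~+~~
~~~+~+~~
~~v~~~~~
~~~~~~~~
t=21: ~~~~~~~~
~~~~~~~~
~~~~~~~~
~~~++~~~
~~+~~+~~
~~~+~+~~
~<+~~~~~
~~~~~~~~
t=22: ~~~~~~~~
~~~~~~~~
~~~~~~~~
~~~++~~~
~~+~~+~~
~^~+~+~~
~++~~~~~
~~~~~~~~
t=23: ~~~~~~~~
~~~~~~~~
~~~~~~~~
~~~++~~~
~~+~~+~~
~+>+~+~~
~++~~~~~
~~~~~~~~
t=24: ~~~~~~~~
~~~~~~~~
~~~~~~~~
~~~++~~~
~~+~~+~~
~+++~+~~
~+v~~~~~
~~~~~~~~
t=25: ~~~~~~~~
~~~~~~~~
~~~~~~~~
~~~++~~~
~~+~~+~~
~+++~+~~
~+~>~~~~
~~~~~~~~
t=26: ~~~~~~~~
~~~~~~~~
~~~~~~~~
~~~++~~~
~~+~~+~~
~+++~+~~
~+~+~~~~
~~~v~~~~
t=27: ~~~~~~~~
~~~~~~~~
~~~~~~~~
~~~++~~~
~~+~~+~~
~+++~+~~
~+~+~~~~
~~<+~~~~
t=28: ~~~~~~~~
~~~~~~~~
~~~~~~~~
~~~++~~~
~~+~~+~~
~+++~+~~
~+^+~~~~
~~++~~~~
t=29: ~~~~~~~~
~~~~~~~~
~~~~~~~~
~~~++~~~
~~+~~+~~
~+++~+~~
~++>~~~~
~~++~~~~
t=30: ~~~~~~~~
~~~~~~~~
~~~~~~~~
~~~++~~~
~~+~~+~~
~++^~+~~
~++~~~~~
~~++~~~~
t=31: ~~~~~~~~
~~~~~~~~
~~~~~~~~
~~~++~~~
~~+~~+~~
~+<~~+~~
~++~~~~~
~~++~~~~
t=32: ~~~~~~~~
~~~~~~~~
~~~~~~~~
~~~++~~~
~~+~~+~~
~+~~~+~~
~+v~~~~~
~~++~~~~
t=33: ~~~~~~~~
~~~~~~~~
~~~~~~~~
~~~++~~~
~~+~~+~~
~+~~~+~~
~+~>~~~~
~~++~~~~
t=34: ~~~~~~~~
~~~~~~~~
~~~~~~~~
~~~++~~~
~~+~~+~~
~+~~~+~~
~+~+~~~~
~~+v~~~~
t=35: ~~~~~~~~
~~~~~~~~
~~~~~~~~
~~~++~~~
~~+~~+~~
~+~~~+~~
~+~+~~~~
~~+~>~~~

7,4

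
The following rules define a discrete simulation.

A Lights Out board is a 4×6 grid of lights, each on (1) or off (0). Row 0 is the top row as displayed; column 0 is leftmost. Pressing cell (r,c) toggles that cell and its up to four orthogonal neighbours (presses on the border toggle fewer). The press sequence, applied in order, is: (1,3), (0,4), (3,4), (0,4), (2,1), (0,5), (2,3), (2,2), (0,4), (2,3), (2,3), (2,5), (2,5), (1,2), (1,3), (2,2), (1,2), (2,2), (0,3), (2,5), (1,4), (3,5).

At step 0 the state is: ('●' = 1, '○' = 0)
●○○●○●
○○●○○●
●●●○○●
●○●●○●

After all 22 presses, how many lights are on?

gen 0: ●○○●○●
○○●○○●
●●●○○●
●○●●○●
gen 1: ●○○○○●
○○○●●●
●●●●○●
●○●●○●
gen 2: ●○○●●○
○○○●○●
●●●●○●
●○●●○●
gen 3: ●○○●●○
○○○●○●
●●●●●●
●○●○●○
gen 4: ●○○○○●
○○○●●●
●●●●●●
●○●○●○
gen 5: ●○○○○●
○●○●●●
○○○●●●
●●●○●○
gen 6: ●○○○●○
○●○●●○
○○○●●●
●●●○●○
gen 7: ●○○○●○
○●○○●○
○○●○○●
●●●●●○
gen 8: ●○○○●○
○●●○●○
○●○●○●
●●○●●○
gen 9: ●○○●○●
○●●○○○
○●○●○●
●●○●●○
gen 10: ●○○●○●
○●●●○○
○●●○●●
●●○○●○
gen 11: ●○○●○●
○●●○○○
○●○●○●
●●○●●○
gen 12: ●○○●○●
○●●○○●
○●○●●○
●●○●●●
gen 13: ●○○●○●
○●●○○○
○●○●○●
●●○●●○
gen 14: ●○●●○●
○○○●○○
○●●●○●
●●○●●○
gen 15: ●○●○○●
○○●○●○
○●●○○●
●●○●●○
gen 16: ●○●○○●
○○○○●○
○○○●○●
●●●●●○
gen 17: ●○○○○●
○●●●●○
○○●●○●
●●●●●○
gen 18: ●○○○○●
○●○●●○
○●○○○●
●●○●●○
gen 19: ●○●●●●
○●○○●○
○●○○○●
●●○●●○
gen 20: ●○●●●●
○●○○●●
○●○○●○
●●○●●●
gen 21: ●○●●○●
○●○●○○
○●○○○○
●●○●●●
gen 22: ●○●●○●
○●○●○○
○●○○○●
●●○●○○

11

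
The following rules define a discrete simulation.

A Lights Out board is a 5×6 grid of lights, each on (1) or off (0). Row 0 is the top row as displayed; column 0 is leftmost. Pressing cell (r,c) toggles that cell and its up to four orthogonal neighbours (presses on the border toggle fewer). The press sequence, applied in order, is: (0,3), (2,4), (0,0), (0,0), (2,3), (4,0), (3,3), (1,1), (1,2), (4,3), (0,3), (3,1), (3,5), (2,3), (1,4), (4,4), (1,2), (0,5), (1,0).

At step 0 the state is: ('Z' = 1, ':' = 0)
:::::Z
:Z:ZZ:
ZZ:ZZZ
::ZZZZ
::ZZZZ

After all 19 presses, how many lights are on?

16

step 0: :::::Z
:Z:ZZ:
ZZ:ZZZ
::ZZZZ
::ZZZZ
step 1: ::ZZZZ
:Z::Z:
ZZ:ZZZ
::ZZZZ
::ZZZZ
step 2: ::ZZZZ
:Z::::
ZZ::::
::ZZ:Z
::ZZZZ
step 3: ZZZZZZ
ZZ::::
ZZ::::
::ZZ:Z
::ZZZZ
step 4: ::ZZZZ
:Z::::
ZZ::::
::ZZ:Z
::ZZZZ
step 5: ::ZZZZ
:Z:Z::
ZZZZZ:
::Z::Z
::ZZZZ
step 6: ::ZZZZ
:Z:Z::
ZZZZZ:
Z:Z::Z
ZZZZZZ
step 7: ::ZZZZ
:Z:Z::
ZZZ:Z:
Z::ZZZ
ZZZ:ZZ
step 8: :ZZZZZ
Z:ZZ::
Z:Z:Z:
Z::ZZZ
ZZZ:ZZ
step 9: :Z:ZZZ
ZZ::::
Z:::Z:
Z::ZZZ
ZZZ:ZZ
step 10: :Z:ZZZ
ZZ::::
Z:::Z:
Z:::ZZ
ZZ:Z:Z
step 11: :ZZ::Z
ZZ:Z::
Z:::Z:
Z:::ZZ
ZZ:Z:Z
step 12: :ZZ::Z
ZZ:Z::
ZZ::Z:
:ZZ:ZZ
Z::Z:Z
step 13: :ZZ::Z
ZZ:Z::
ZZ::ZZ
:ZZ:::
Z::Z::
step 14: :ZZ::Z
ZZ::::
ZZZZ:Z
:ZZZ::
Z::Z::
step 15: :ZZ:ZZ
ZZ:ZZZ
ZZZZZZ
:ZZZ::
Z::Z::
step 16: :ZZ:ZZ
ZZ:ZZZ
ZZZZZZ
:ZZZZ:
Z:::ZZ
step 17: :Z::ZZ
Z:Z:ZZ
ZZ:ZZZ
:ZZZZ:
Z:::ZZ
step 18: :Z::::
Z:Z:Z:
ZZ:ZZZ
:ZZZZ:
Z:::ZZ
step 19: ZZ::::
:ZZ:Z:
:Z:ZZZ
:ZZZZ:
Z:::ZZ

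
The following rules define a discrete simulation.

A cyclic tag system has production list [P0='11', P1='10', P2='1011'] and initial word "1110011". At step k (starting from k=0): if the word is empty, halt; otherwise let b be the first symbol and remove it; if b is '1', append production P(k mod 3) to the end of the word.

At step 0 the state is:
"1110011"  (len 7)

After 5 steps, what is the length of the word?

t=0: "1110011"  (len 7)
t=1: "11001111"  (len 8)
t=2: "100111110"  (len 9)
t=3: "001111101011"  (len 12)
t=4: "01111101011"  (len 11)
t=5: "1111101011"  (len 10)

10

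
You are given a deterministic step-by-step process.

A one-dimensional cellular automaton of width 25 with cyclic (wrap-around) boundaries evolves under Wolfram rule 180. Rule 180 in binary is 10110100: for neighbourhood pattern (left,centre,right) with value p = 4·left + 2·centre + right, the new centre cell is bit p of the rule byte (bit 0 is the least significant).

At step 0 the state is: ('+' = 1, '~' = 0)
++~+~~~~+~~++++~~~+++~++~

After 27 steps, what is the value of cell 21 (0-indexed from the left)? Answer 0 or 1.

0

k=0  ++~+~~~~+~~++++~~~+++~++~
k=1  ~~+++~~~++~~++~+~~~+~+~~+
k=2  +~~+~+~~~~+~~~+++~~++++~+
k=3  ~+~++++~~~++~~~+~+~~++~+~
k=4  ~++~++~+~~~~+~~++++~~~+++
k=5  +~~+~~+++~~~++~~++~+~~~+~
k=6  ++~++~~+~+~~~~+~~~+++~~++
k=7  +~+~~+~++++~~~++~~~+~+~~+
k=8  ~+++~++~++~+~~~~+~~++++~~
k=9  ~~+~+~~+~~+++~~~++~~++~+~
k=10  ~~++++~++~~+~+~~~~+~~~+++
k=11  +~~++~+~~+~++++~~~++~~~+~
k=12  ++~~~+++~++~++~+~~~~+~~++
k=13  +~+~~~+~+~~+~~+++~~~++~~+
k=14  ~+++~~++++~++~~+~+~~~~+~~
k=15  ~~+~+~~++~+~~+~++++~~~++~
k=16  ~~++++~~~+++~++~++~+~~~~+
k=17  +~~++~+~~~+~+~~+~~+++~~~+
k=18  ~+~~~+++~~++++~++~~+~+~~~
k=19  ~++~~~+~+~~++~+~~+~++++~~
k=20  ~~~+~~++++~~~+++~++~++~+~
k=21  ~~~++~~++~+~~~+~+~~+~~+++
k=22  +~~~~+~~~+++~~++++~++~~+~
k=23  ++~~~++~~~+~+~~++~+~~+~++
k=24  +~+~~~~+~~++++~~~+++~++~+
k=25  ~+++~~~++~~++~+~~~+~+~~+~
k=26  ~~+~+~~~~+~~~+++~~++++~++
k=27  +~++++~~~++~~~+~+~~++~+~~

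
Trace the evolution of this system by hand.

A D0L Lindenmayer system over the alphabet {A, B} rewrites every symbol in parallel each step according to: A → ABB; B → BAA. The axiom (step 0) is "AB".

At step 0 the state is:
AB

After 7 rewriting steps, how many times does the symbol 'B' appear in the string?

t=0: AB
t=1: ABBBAA
t=2: ABBBAABAABAAABBABB
t=3: ABBBAABAABAAABBABBBAAABBABBBAAABBABBABBBAABAAABBBAABAA
t=4: ABBBAABAABAAABBABBBAAABBABBBAAABBABBABBBAABAAABBBAABAABAAA…ABAAABBBAABAABAAABBABBBAAABBABBABBBAABAABAAABBABBBAAABBABB  (len 162)
t=5: ABBBAABAABAAABBABBBAAABBABBBAAABBABBABBBAABAAABBBAABAABAAA…BABBBAAABBABBABBBAABAAABBBAABAABAAABBABBABBBAABAAABBBAABAA  (len 486)
t=6: ABBBAABAABAAABBABBBAAABBABBBAAABBABBABBBAABAAABBBAABAABAAA…ABAAABBBAABAABAAABBABBBAAABBABBABBBAABAABAAABBABBBAAABBABB  (len 1458)
t=7: ABBBAABAABAAABBABBBAAABBABBBAAABBABBABBBAABAAABBBAABAABAAA…BABBBAAABBABBABBBAABAAABBBAABAABAAABBABBABBBAABAAABBBAABAA  (len 4374)

2187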